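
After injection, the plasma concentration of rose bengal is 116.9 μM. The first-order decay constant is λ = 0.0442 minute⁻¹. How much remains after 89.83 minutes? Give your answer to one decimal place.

2.2 μM

t½ = ln 2 / λ = 0.69315 / 0.0442 ≈ 15.682 minutes.
Number of half-lives: n = 89.83/15.682 ≈ 5.7282.
Remaining = 116.9 × (1/2)^5.7282 = 116.9 × 0.018864 ≈ 2.2052 μM.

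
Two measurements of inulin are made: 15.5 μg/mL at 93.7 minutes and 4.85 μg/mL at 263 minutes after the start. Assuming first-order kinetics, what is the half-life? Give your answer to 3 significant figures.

101 minutes

Over Δt = 263 − 93.7 = 169.3 minutes, the level fell by a factor of 15.5/4.85 ≈ 3.1959.
n = log₂(3.1959) ≈ 1.6762 half-lives, so t½ = 169.3/1.6762 ≈ 101 minutes.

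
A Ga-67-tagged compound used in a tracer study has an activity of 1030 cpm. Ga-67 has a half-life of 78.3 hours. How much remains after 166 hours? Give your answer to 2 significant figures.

240 cpm

Number of half-lives: n = 166/78.3 ≈ 2.1201.
Remaining = 1030 × (1/2)^2.1201 = 1030 × 0.23004 ≈ 236.94 cpm.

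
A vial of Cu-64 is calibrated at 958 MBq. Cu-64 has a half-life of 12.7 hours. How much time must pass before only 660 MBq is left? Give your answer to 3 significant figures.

Fraction remaining = 660/958 ≈ 0.68894.
n = log₂(958/660) = ln(1.4515)/ln 2 ≈ 0.53756 half-lives.
t = n × t½ = 0.53756 × 12.7 ≈ 6.827 hours.

6.83 hours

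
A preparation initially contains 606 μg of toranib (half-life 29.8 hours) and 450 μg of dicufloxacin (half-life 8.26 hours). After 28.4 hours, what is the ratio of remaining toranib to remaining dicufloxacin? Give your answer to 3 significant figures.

toranib: 606 × (1/2)^(28.4/29.8) = 606 × (1/2)^0.95302 ≈ 313.03 μg.
dicufloxacin: 450 × (1/2)^(28.4/8.26) = 450 × (1/2)^3.4383 ≈ 41.514 μg.
Ratio ≈ 313.03 / 41.514 ≈ 7.5403.

7.54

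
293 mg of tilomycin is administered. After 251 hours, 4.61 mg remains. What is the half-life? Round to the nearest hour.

42 hours

A/A₀ = 4.61/293 ≈ 0.015734.
n = log₂(63.557) ≈ 5.99 half-lives elapsed in 251 hours.
t½ = 251/5.99 ≈ 41.903 hours.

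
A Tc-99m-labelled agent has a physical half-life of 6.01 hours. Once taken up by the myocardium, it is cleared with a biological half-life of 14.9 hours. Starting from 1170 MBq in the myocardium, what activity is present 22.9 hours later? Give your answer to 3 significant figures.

28.7 MBq

1/t_eff = 1/t_phys + 1/t_biol = 1/6.01 + 1/14.9 = 0.2335 per hour.
t_eff = 6.01 × 14.9 / (6.01 + 14.9) ≈ 4.2826 hours.
Remaining = 1170 × (1/2)^(22.9/4.2826) = 1170 × (1/2)^5.3472 ≈ 28.742 MBq.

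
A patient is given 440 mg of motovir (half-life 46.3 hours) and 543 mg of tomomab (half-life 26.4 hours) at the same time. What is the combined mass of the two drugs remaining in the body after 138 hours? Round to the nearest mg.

motovir: 440 × (1/2)^(138/46.3) = 440 × (1/2)^2.9806 ≈ 55.746 mg.
tomomab: 543 × (1/2)^(138/26.4) = 543 × (1/2)^5.2273 ≈ 14.496 mg.
Total = 55.746 + 14.496 ≈ 70.242 mg.

70 mg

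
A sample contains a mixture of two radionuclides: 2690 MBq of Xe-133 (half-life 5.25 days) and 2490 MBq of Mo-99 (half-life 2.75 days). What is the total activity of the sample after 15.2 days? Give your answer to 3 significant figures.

Xe-133: 2690 × (1/2)^(15.2/5.25) = 2690 × (1/2)^2.8952 ≈ 361.58 MBq.
Mo-99: 2490 × (1/2)^(15.2/2.75) = 2490 × (1/2)^5.5273 ≈ 53.991 MBq.
Total = 361.58 + 53.991 ≈ 415.57 MBq.

416 MBq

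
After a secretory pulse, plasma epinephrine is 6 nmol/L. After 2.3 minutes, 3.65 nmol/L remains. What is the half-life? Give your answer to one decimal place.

3.2 minutes

A/A₀ = 3.65/6 ≈ 0.60833.
n = log₂(1.6438) ≈ 0.71707 half-lives elapsed in 2.3 minutes.
t½ = 2.3/0.71707 ≈ 3.2075 minutes.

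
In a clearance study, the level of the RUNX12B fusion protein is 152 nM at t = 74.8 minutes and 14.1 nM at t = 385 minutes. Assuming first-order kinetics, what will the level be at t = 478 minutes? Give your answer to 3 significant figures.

6.91 nM

Over Δt = 385 − 74.8 = 310.2 minutes, the level fell by a factor of 152/14.1 ≈ 10.78.
n = log₂(10.78) ≈ 3.4303 half-lives, so t½ = 310.2/3.4303 ≈ 90.429 minutes.
From t = 385 to t = 478: 14.1 × (1/2)^((478−385)/90.429) ≈ 6.9124 nM.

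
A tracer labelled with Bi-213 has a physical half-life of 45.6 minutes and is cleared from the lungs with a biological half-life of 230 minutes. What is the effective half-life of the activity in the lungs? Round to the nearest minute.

1/t_eff = 1/t_phys + 1/t_biol = 1/45.6 + 1/230 = 0.026278 per minute.
t_eff = 45.6 × 230 / (45.6 + 230) ≈ 38.055 minutes.

38 minutes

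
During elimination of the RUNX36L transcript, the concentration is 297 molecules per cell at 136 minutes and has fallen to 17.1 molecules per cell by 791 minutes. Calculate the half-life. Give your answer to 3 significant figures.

Over Δt = 791 − 136 = 655 minutes, the level fell by a factor of 297/17.1 ≈ 17.368.
n = log₂(17.368) ≈ 4.1184 half-lives, so t½ = 655/4.1184 ≈ 159.04 minutes.

159 minutes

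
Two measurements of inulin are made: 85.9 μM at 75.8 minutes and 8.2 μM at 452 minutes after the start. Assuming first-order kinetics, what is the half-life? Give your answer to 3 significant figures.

111 minutes

Over Δt = 452 − 75.8 = 376.2 minutes, the level fell by a factor of 85.9/8.2 ≈ 10.476.
n = log₂(10.476) ≈ 3.389 half-lives, so t½ = 376.2/3.389 ≈ 111.01 minutes.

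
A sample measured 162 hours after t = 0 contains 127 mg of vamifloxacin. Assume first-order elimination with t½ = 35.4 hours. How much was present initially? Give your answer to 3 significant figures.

3030 mg

Number of half-lives elapsed: n = 162/35.4 ≈ 4.5763.
A₀ = A × 2^n = 127 × 2^4.5763 = 127 × 23.856 ≈ 3029.7 mg.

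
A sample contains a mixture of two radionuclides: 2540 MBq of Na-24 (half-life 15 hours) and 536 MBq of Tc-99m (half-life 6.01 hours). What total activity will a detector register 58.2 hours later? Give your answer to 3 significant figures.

Na-24: 2540 × (1/2)^(58.2/15) = 2540 × (1/2)^3.88 ≈ 172.52 MBq.
Tc-99m: 536 × (1/2)^(58.2/6.01) = 536 × (1/2)^9.6839 ≈ 0.65168 MBq.
Total = 172.52 + 0.65168 ≈ 173.17 MBq.

173 MBq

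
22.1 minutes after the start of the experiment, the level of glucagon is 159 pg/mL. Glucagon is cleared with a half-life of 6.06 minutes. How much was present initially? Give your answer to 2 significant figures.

Number of half-lives elapsed: n = 22.1/6.06 ≈ 3.6469.
A₀ = A × 2^n = 159 × 2^3.6469 = 159 × 12.526 ≈ 1991.6 pg/mL.

2000 pg/mL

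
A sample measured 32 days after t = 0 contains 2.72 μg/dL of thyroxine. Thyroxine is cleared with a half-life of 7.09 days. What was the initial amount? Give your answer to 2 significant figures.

Number of half-lives elapsed: n = 32/7.09 ≈ 4.5134.
A₀ = A × 2^n = 2.72 × 2^4.5134 = 2.72 × 22.839 ≈ 62.121 μg/dL.

62 μg/dL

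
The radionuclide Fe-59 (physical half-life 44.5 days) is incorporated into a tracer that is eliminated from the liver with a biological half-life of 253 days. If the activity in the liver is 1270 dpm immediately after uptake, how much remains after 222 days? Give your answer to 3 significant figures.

21.8 dpm

1/t_eff = 1/t_phys + 1/t_biol = 1/44.5 + 1/253 = 0.026424 per day.
t_eff = 44.5 × 253 / (44.5 + 253) ≈ 37.844 days.
Remaining = 1270 × (1/2)^(222/37.844) = 1270 × (1/2)^5.8662 ≈ 21.772 dpm.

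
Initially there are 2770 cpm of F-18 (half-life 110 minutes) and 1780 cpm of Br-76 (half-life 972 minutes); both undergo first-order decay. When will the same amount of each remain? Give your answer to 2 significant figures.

Set 2770·(1/2)^(t/110) = 1780·(1/2)^(t/972).
Taking log₂: log₂(2770/1780) = t·(1/110 − 1/972).
log₂(1.5562) = 0.63801; 1/110 − 1/972 = 0.0080621.
t = 0.63801 / 0.0080621 ≈ 79.137 minutes.

79 minutes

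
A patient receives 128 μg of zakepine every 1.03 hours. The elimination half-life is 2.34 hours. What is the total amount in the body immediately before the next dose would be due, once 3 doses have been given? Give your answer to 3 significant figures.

215 μg

The 3 doses were given 3.09, 2.06, 1.03 hours ago.
Total = 128·(1/2)^(3.09/2.34) + 128·(1/2)^(2.06/2.34) + 128·(1/2)^(1.03/2.34)
      = 51.25 + 69.535 + 94.342 ≈ 215.13 μg.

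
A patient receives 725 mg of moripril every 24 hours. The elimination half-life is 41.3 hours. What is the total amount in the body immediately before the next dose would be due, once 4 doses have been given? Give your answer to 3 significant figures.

The 4 doses were given 96, 72, 48, 24 hours ago.
Total = 725·(1/2)^(96/41.3) + 725·(1/2)^(72/41.3) + 725·(1/2)^(48/41.3) + 725·(1/2)^(24/41.3)
      = 144.75 + 216.54 + 323.95 + 484.62 ≈ 1169.9 mg.

1170 mg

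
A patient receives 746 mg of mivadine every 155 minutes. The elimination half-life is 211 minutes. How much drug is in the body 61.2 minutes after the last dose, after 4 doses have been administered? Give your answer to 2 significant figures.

1300 mg

The 4 doses were given 526.2, 371.2, 216.2, 61.2 minutes ago.
Total = 746·(1/2)^(526.2/211) + 746·(1/2)^(371.2/211) + 746·(1/2)^(216.2/211) + 746·(1/2)^(61.2/211)
      = 132.44 + 220.37 + 366.68 + 610.13 ≈ 1329.6 mg.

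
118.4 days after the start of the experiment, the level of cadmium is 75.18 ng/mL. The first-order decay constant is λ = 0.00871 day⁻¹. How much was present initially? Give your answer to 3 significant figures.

211 ng/mL

t½ = ln 2 / λ = 0.69315 / 0.00871 ≈ 79.581 days.
Number of half-lives elapsed: n = 118.4/79.581 ≈ 1.4878.
A₀ = A × 2^n = 75.18 × 2^1.4878 = 75.18 × 2.8046 ≈ 210.85 ng/mL.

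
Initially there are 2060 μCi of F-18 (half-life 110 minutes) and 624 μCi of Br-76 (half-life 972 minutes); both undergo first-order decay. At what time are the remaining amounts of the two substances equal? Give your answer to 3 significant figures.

Set 2060·(1/2)^(t/110) = 624·(1/2)^(t/972).
Taking log₂: log₂(2060/624) = t·(1/110 − 1/972).
log₂(3.3013) = 1.723; 1/110 − 1/972 = 0.0080621.
t = 1.723 / 0.0080621 ≈ 213.72 minutes.

214 minutes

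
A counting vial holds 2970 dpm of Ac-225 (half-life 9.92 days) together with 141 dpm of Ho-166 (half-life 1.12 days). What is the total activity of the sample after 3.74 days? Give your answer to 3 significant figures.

2300 dpm

Ac-225: 2970 × (1/2)^(3.74/9.92) = 2970 × (1/2)^0.37702 ≈ 2287 dpm.
Ho-166: 141 × (1/2)^(3.74/1.12) = 141 × (1/2)^3.3393 ≈ 13.931 dpm.
Total = 2287 + 13.931 ≈ 2300.9 dpm.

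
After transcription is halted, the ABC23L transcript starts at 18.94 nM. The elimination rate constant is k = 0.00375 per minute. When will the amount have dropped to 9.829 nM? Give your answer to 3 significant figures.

t½ = ln 2 / k = 0.69315 / 0.00375 ≈ 184.84 minutes.
Fraction remaining = 9.829/18.94 ≈ 0.51895.
n = log₂(18.94/9.829) = ln(1.927)/ln 2 ≈ 0.94632 half-lives.
t = n × t½ = 0.94632 × 184.84 ≈ 174.92 minutes.

175 minutes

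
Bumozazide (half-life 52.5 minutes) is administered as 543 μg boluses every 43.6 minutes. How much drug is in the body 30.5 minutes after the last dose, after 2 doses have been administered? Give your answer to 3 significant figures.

567 μg

The 2 doses were given 74.1, 30.5 minutes ago.
Total = 543·(1/2)^(74.1/52.5) + 543·(1/2)^(30.5/52.5)
      = 204.14 + 363.01 ≈ 567.14 μg.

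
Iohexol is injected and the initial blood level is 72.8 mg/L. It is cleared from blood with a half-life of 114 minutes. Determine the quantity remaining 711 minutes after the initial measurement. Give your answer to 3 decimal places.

Number of half-lives: n = 711/114 ≈ 6.2368.
Remaining = 72.8 × (1/2)^6.2368 = 72.8 × 0.013259 ≈ 0.96528 mg/L.

0.965 mg/L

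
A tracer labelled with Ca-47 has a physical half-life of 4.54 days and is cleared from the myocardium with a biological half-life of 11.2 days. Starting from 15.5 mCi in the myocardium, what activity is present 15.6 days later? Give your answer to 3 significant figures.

1/t_eff = 1/t_phys + 1/t_biol = 1/4.54 + 1/11.2 = 0.30955 per day.
t_eff = 4.54 × 11.2 / (4.54 + 11.2) ≈ 3.2305 days.
Remaining = 15.5 × (1/2)^(15.6/3.2305) = 15.5 × (1/2)^4.829 ≈ 0.54534 mCi.

0.545 mCi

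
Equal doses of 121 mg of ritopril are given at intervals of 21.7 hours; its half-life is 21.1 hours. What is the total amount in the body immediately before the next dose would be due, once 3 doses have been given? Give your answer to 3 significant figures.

The 3 doses were given 65.1, 43.4, 21.7 hours ago.
Total = 121·(1/2)^(65.1/21.1) + 121·(1/2)^(43.4/21.1) + 121·(1/2)^(21.7/21.1)
      = 14.257 + 29.081 + 59.319 ≈ 102.66 mg.

103 mg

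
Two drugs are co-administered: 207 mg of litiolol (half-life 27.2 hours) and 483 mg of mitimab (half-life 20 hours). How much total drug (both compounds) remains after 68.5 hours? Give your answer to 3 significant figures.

81.1 mg

litiolol: 207 × (1/2)^(68.5/27.2) = 207 × (1/2)^2.5184 ≈ 36.129 mg.
mitimab: 483 × (1/2)^(68.5/20) = 483 × (1/2)^3.425 ≈ 44.97 mg.
Total = 36.129 + 44.97 ≈ 81.099 mg.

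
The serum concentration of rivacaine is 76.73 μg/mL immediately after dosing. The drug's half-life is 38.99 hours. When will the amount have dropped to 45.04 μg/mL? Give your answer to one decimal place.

Fraction remaining = 45.04/76.73 ≈ 0.58699.
n = log₂(76.73/45.04) = ln(1.7036)/ln 2 ≈ 0.76858 half-lives.
t = n × t½ = 0.76858 × 38.99 ≈ 29.967 hours.

30.0 hours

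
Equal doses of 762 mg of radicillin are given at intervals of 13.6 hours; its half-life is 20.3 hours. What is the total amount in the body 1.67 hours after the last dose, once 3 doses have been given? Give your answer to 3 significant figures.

The 3 doses were given 28.87, 15.27, 1.67 hours ago.
Total = 762·(1/2)^(28.87/20.3) + 762·(1/2)^(15.27/20.3) + 762·(1/2)^(1.67/20.3)
      = 284.34 + 452.39 + 719.76 ≈ 1456.5 mg.

1460 mg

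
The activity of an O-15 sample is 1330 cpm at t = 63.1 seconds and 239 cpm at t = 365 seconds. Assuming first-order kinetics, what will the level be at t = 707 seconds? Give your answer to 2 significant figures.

Over Δt = 365 − 63.1 = 301.9 seconds, the level fell by a factor of 1330/239 ≈ 5.5649.
n = log₂(5.5649) ≈ 2.4763 half-lives, so t½ = 301.9/2.4763 ≈ 121.91 seconds.
From t = 365 to t = 707: 239 × (1/2)^((707−365)/121.91) ≈ 34.192 cpm.

34 cpm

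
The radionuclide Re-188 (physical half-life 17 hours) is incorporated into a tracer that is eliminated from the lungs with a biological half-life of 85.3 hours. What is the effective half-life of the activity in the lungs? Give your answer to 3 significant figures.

1/t_eff = 1/t_phys + 1/t_biol = 1/17 + 1/85.3 = 0.070547 per hour.
t_eff = 17 × 85.3 / (17 + 85.3) ≈ 14.175 hours.

14.2 hours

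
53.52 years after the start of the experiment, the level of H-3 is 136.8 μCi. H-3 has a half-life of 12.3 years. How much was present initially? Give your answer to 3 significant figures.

Number of half-lives elapsed: n = 53.52/12.3 ≈ 4.3512.
A₀ = A × 2^n = 136.8 × 2^4.3512 = 136.8 × 20.41 ≈ 2792.1 μCi.

2790 μCi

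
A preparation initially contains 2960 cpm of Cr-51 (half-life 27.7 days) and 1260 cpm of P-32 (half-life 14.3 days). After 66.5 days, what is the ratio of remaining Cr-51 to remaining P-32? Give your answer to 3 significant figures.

11.2

Cr-51: 2960 × (1/2)^(66.5/27.7) = 2960 × (1/2)^2.4007 ≈ 560.53 cpm.
P-32: 1260 × (1/2)^(66.5/14.3) = 1260 × (1/2)^4.6503 ≈ 50.174 cpm.
Ratio ≈ 560.53 / 50.174 ≈ 11.172.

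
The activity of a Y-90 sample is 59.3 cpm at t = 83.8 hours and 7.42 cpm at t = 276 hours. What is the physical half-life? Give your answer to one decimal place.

Over Δt = 276 − 83.8 = 192.2 hours, the level fell by a factor of 59.3/7.42 ≈ 7.9919.
n = log₂(7.9919) ≈ 2.9985 half-lives, so t½ = 192.2/2.9985 ≈ 64.098 hours.

64.1 hours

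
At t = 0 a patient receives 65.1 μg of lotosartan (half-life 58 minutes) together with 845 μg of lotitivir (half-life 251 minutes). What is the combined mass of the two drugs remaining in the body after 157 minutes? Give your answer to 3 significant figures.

lotosartan: 65.1 × (1/2)^(157/58) = 65.1 × (1/2)^2.7069 ≈ 9.9707 μg.
lotitivir: 845 × (1/2)^(157/251) = 845 × (1/2)^0.6255 ≈ 547.73 μg.
Total = 9.9707 + 547.73 ≈ 557.7 μg.

558 μg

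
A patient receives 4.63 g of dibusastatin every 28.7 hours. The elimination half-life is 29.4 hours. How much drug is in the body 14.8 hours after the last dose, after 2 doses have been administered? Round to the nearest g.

The 2 doses were given 43.5, 14.8 hours ago.
Total = 4.63·(1/2)^(43.5/29.4) + 4.63·(1/2)^(14.8/29.4)
      = 1.6603 + 3.2662 ≈ 4.9265 g.

5 g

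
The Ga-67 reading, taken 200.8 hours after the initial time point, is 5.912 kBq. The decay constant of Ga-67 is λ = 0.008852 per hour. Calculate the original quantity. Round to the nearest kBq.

35 kBq

t½ = ln 2 / λ = 0.69315 / 0.008852 ≈ 78.304 hours.
Number of half-lives elapsed: n = 200.8/78.304 ≈ 2.5644.
A₀ = A × 2^n = 5.912 × 2^2.5644 = 5.912 × 5.9149 ≈ 34.969 kBq.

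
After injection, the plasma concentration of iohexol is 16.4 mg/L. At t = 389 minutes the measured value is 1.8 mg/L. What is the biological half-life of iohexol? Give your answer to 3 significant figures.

122 minutes

A/A₀ = 1.8/16.4 ≈ 0.10976.
n = log₂(9.1111) ≈ 3.1876 half-lives elapsed in 389 minutes.
t½ = 389/3.1876 ≈ 122.03 minutes.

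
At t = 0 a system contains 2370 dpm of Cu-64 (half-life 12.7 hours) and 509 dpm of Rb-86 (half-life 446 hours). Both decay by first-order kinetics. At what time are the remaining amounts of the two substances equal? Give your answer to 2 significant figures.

Set 2370·(1/2)^(t/12.7) = 509·(1/2)^(t/446).
Taking log₂: log₂(2370/509) = t·(1/12.7 − 1/446).
log₂(4.6562) = 2.2191; 1/12.7 − 1/446 = 0.076498.
t = 2.2191 / 0.076498 ≈ 29.009 hours.

29 hours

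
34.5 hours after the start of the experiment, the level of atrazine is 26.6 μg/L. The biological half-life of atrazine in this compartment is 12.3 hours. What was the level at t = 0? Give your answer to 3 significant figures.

Number of half-lives elapsed: n = 34.5/12.3 ≈ 2.8049.
A₀ = A × 2^n = 26.6 × 2^2.8049 = 26.6 × 6.988 ≈ 185.88 μg/L.

186 μg/L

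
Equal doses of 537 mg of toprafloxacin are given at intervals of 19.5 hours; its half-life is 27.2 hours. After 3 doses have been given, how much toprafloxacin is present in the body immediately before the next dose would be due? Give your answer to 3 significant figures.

The 3 doses were given 58.5, 39, 19.5 hours ago.
Total = 537·(1/2)^(58.5/27.2) + 537·(1/2)^(39/27.2) + 537·(1/2)^(19.5/27.2)
      = 120.93 + 198.77 + 326.71 ≈ 646.41 mg.

646 mg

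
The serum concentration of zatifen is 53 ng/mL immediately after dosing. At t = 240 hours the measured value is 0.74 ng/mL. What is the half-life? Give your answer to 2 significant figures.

39 hours

A/A₀ = 0.74/53 ≈ 0.013962.
n = log₂(71.622) ≈ 6.1623 half-lives elapsed in 240 hours.
t½ = 240/6.1623 ≈ 38.946 hours.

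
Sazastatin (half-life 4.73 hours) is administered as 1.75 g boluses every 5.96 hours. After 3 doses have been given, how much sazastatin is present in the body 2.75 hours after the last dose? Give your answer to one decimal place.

The 3 doses were given 14.67, 8.71, 2.75 hours ago.
Total = 1.75·(1/2)^(14.67/4.73) + 1.75·(1/2)^(8.71/4.73) + 1.75·(1/2)^(2.75/4.73)
      = 0.20389 + 0.48833 + 1.1696 ≈ 1.8618 g.

1.9 g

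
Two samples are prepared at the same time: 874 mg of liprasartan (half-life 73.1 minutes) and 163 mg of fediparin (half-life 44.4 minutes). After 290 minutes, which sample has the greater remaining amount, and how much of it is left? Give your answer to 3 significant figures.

liprasartan, 55.9 mg

liprasartan: 874 × (1/2)^3.9672 ≈ 55.882 mg.
fediparin: 163 × (1/2)^6.5315 ≈ 1.762 mg.
Liprasartan has more remaining, at ≈ 55.882 mg.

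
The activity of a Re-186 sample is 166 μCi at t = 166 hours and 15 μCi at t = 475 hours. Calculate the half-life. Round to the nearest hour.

89 hours

Over Δt = 475 − 166 = 309 hours, the level fell by a factor of 166/15 ≈ 11.067.
n = log₂(11.067) ≈ 3.4681 half-lives, so t½ = 309/3.4681 ≈ 89.097 hours.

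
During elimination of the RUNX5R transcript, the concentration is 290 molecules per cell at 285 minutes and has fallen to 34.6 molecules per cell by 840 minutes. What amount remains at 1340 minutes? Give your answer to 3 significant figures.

Over Δt = 840 − 285 = 555 minutes, the level fell by a factor of 290/34.6 ≈ 8.3815.
n = log₂(8.3815) ≈ 3.0672 half-lives, so t½ = 555/3.0672 ≈ 180.95 minutes.
From t = 840 to t = 1340: 34.6 × (1/2)^((1340−840)/180.95) ≈ 5.0963 molecules per cell.

5.10 molecules per cell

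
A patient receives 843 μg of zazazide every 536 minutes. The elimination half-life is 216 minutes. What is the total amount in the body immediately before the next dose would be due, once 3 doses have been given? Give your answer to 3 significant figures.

183 μg

The 3 doses were given 1608, 1072, 536 minutes ago.
Total = 843·(1/2)^(1608/216) + 843·(1/2)^(1072/216) + 843·(1/2)^(536/216)
      = 4.8398 + 27.029 + 150.95 ≈ 182.82 μg.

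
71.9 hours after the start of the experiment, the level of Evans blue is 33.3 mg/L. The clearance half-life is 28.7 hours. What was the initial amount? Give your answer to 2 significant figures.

Number of half-lives elapsed: n = 71.9/28.7 ≈ 2.5052.
A₀ = A × 2^n = 33.3 × 2^2.5052 = 33.3 × 5.6774 ≈ 189.06 mg/L.

190 mg/L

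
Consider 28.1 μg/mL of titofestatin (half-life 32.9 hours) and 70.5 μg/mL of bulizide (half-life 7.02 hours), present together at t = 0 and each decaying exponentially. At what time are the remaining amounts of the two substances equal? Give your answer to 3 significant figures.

11.8 hours

Set 28.1·(1/2)^(t/32.9) = 70.5·(1/2)^(t/7.02).
Taking log₂: log₂(28.1/70.5) = t·(1/32.9 − 1/7.02).
log₂(0.39858) = -1.3271; 1/32.9 − 1/7.02 = -0.11206.
t = -1.3271 / -0.11206 ≈ 11.843 hours.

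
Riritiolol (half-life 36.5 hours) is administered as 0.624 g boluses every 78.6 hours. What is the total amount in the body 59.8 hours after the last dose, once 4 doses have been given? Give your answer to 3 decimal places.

0.258 g

The 4 doses were given 295.6, 217, 138.4, 59.8 hours ago.
Total = 0.624·(1/2)^(295.6/36.5) + 0.624·(1/2)^(217/36.5) + 0.624·(1/2)^(138.4/36.5) + 0.624·(1/2)^(59.8/36.5)
      = 0.0022764 + 0.010127 + 0.045055 + 0.20044 ≈ 0.2579 g.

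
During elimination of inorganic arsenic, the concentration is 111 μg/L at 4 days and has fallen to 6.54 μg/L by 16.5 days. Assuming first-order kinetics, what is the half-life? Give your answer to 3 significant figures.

3.06 days

Over Δt = 16.5 − 4 = 12.5 days, the level fell by a factor of 111/6.54 ≈ 16.972.
n = log₂(16.972) ≈ 4.0851 half-lives, so t½ = 12.5/4.0851 ≈ 3.0599 days.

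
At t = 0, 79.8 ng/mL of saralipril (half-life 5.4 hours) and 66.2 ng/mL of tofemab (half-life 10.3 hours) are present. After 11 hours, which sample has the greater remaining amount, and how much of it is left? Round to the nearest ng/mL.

saralipril: 79.8 × (1/2)^2.037 ≈ 19.444 ng/mL.
tofemab: 66.2 × (1/2)^1.068 ≈ 31.577 ng/mL.
Tofemab has more remaining, at ≈ 31.577 ng/mL.

tofemab, 32 ng/mL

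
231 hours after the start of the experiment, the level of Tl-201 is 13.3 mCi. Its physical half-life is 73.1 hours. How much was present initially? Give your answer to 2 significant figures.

120 mCi

Number of half-lives elapsed: n = 231/73.1 ≈ 3.1601.
A₀ = A × 2^n = 13.3 × 2^3.1601 = 13.3 × 8.9386 ≈ 118.88 mCi.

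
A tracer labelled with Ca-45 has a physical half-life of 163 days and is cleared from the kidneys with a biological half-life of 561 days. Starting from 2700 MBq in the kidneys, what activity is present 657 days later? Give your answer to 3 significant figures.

1/t_eff = 1/t_phys + 1/t_biol = 1/163 + 1/561 = 0.0079175 per day.
t_eff = 163 × 561 / (163 + 561) ≈ 126.3 days.
Remaining = 2700 × (1/2)^(657/126.3) = 2700 × (1/2)^5.2018 ≈ 73.361 MBq.

73.4 MBq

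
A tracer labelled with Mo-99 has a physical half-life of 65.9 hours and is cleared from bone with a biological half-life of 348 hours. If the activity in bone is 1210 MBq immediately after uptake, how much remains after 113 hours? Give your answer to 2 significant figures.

1/t_eff = 1/t_phys + 1/t_biol = 1/65.9 + 1/348 = 0.018048 per hour.
t_eff = 65.9 × 348 / (65.9 + 348) ≈ 55.408 hours.
Remaining = 1210 × (1/2)^(113/55.408) = 1210 × (1/2)^2.0394 ≈ 294.34 MBq.

290 MBq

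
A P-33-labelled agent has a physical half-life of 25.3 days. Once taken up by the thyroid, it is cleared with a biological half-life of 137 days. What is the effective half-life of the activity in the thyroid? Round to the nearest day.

1/t_eff = 1/t_phys + 1/t_biol = 1/25.3 + 1/137 = 0.046825 per day.
t_eff = 25.3 × 137 / (25.3 + 137) ≈ 21.356 days.

21 days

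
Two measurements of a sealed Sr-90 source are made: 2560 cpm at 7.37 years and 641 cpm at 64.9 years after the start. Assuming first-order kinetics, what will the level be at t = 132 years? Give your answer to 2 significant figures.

Over Δt = 64.9 − 7.37 = 57.53 years, the level fell by a factor of 2560/641 ≈ 3.9938.
n = log₂(3.9938) ≈ 1.9977 half-lives, so t½ = 57.53/1.9977 ≈ 28.797 years.
From t = 64.9 to t = 132: 641 × (1/2)^((132−64.9)/28.797) ≈ 127.48 cpm.

130 cpm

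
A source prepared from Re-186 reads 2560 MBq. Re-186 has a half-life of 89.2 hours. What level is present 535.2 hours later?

40 MBq

Elapsed time is 6 half-lives (535.2/89.2).
Each half-life halves the amount: 2560 × (1/2)^6 = 2560/64 = 40 MBq.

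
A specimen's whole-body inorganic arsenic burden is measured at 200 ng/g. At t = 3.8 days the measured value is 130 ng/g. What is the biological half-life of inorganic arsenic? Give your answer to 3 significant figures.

A/A₀ = 130/200 ≈ 0.65.
n = log₂(1.5385) ≈ 0.62149 half-lives elapsed in 3.8 days.
t½ = 3.8/0.62149 ≈ 6.1144 days.

6.11 days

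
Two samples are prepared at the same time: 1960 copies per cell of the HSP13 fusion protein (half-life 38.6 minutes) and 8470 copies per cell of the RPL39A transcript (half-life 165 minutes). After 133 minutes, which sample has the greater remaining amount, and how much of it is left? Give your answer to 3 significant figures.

RPL39A transcript, 4840 copies per cell

HSP13 fusion protein: 1960 × (1/2)^3.4456 ≈ 179.9 copies per cell.
RPL39A transcript: 8470 × (1/2)^0.80606 ≈ 4844.3 copies per cell.
RPL39A transcript has more remaining, at ≈ 4844.3 copies per cell.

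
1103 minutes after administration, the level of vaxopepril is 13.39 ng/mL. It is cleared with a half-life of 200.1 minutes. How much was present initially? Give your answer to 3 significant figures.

611 ng/mL

Number of half-lives elapsed: n = 1103/200.1 ≈ 5.5122.
A₀ = A × 2^n = 13.39 × 2^5.5122 = 13.39 × 45.641 ≈ 611.13 ng/mL.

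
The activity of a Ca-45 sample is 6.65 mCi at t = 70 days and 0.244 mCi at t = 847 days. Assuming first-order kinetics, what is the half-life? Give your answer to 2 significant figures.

160 days

Over Δt = 847 − 70 = 777 days, the level fell by a factor of 6.65/0.244 ≈ 27.254.
n = log₂(27.254) ≈ 4.7684 half-lives, so t½ = 777/4.7684 ≈ 162.95 days.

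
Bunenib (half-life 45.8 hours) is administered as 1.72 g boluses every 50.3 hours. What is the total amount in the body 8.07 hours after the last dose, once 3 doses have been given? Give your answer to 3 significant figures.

2.57 g

The 3 doses were given 108.67, 58.37, 8.07 hours ago.
Total = 1.72·(1/2)^(108.67/45.8) + 1.72·(1/2)^(58.37/45.8) + 1.72·(1/2)^(8.07/45.8)
      = 0.3321 + 0.71102 + 1.5223 ≈ 2.5654 g.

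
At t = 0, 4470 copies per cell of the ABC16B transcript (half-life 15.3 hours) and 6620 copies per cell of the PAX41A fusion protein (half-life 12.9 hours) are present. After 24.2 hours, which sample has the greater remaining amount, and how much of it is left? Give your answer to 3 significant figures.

ABC16B transcript: 4470 × (1/2)^1.5817 ≈ 1493.4 copies per cell.
PAX41A fusion protein: 6620 × (1/2)^1.876 ≈ 1803.6 copies per cell.
PAX41A fusion protein has more remaining, at ≈ 1803.6 copies per cell.

PAX41A fusion protein, 1800 copies per cell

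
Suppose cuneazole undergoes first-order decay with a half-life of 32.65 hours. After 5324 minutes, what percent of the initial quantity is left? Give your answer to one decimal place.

5324 minutes = 88.7333 hours.
n = 88.7333/32.65 ≈ 2.7177 half-lives.
Fraction remaining = (1/2)^2.7177 ≈ 0.15202, i.e. 15.202%.

15.2%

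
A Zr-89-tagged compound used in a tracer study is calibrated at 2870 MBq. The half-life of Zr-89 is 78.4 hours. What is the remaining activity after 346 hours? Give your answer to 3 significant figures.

Number of half-lives: n = 346/78.4 ≈ 4.4133.
Remaining = 2870 × (1/2)^4.4133 = 2870 × 0.046933 ≈ 134.7 MBq.

135 MBq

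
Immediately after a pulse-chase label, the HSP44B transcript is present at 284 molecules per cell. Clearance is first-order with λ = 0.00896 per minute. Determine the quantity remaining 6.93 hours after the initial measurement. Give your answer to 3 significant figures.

6.84 molecules per cell

t½ = ln 2 / λ = 0.69315 / 0.00896 ≈ 77.36 minutes.
Convert the elapsed time: 6.93 hours = 415.8 minutes.
Number of half-lives: n = 415.8/77.36 ≈ 5.3749.
Remaining = 284 × (1/2)^5.3749 = 284 × 0.024099 ≈ 6.8442 molecules per cell.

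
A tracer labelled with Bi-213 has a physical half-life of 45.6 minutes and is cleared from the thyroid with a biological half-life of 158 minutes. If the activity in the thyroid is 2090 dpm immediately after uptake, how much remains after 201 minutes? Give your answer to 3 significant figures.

40.8 dpm

1/t_eff = 1/t_phys + 1/t_biol = 1/45.6 + 1/158 = 0.028259 per minute.
t_eff = 45.6 × 158 / (45.6 + 158) ≈ 35.387 minutes.
Remaining = 2090 × (1/2)^(201/35.387) = 2090 × (1/2)^5.68 ≈ 40.764 dpm.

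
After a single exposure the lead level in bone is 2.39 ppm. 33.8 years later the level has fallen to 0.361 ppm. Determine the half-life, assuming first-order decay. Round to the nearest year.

12 years

A/A₀ = 0.361/2.39 ≈ 0.15105.
n = log₂(6.6205) ≈ 2.7269 half-lives elapsed in 33.8 years.
t½ = 33.8/2.7269 ≈ 12.395 years.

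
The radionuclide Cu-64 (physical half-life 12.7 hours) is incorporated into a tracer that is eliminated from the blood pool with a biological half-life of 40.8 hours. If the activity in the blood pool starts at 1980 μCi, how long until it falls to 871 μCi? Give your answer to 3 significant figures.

1/t_eff = 1/t_phys + 1/t_biol = 1/12.7 + 1/40.8 = 0.10325 per hour.
t_eff = 12.7 × 40.8 / (12.7 + 40.8) ≈ 9.6852 hours.
n = log₂(1980/871) ≈ 1.1848; t = 1.1848 × 9.6852 ≈ 11.475 hours.

11.5 hours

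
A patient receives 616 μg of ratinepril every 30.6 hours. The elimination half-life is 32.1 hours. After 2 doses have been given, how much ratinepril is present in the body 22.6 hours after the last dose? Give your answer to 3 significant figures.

573 μg

The 2 doses were given 53.2, 22.6 hours ago.
Total = 616·(1/2)^(53.2/32.1) + 616·(1/2)^(22.6/32.1)
      = 195.29 + 378.13 ≈ 573.42 μg.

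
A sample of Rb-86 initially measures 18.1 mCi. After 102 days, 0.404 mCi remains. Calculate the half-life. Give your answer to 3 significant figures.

A/A₀ = 0.404/18.1 ≈ 0.02232.
n = log₂(44.802) ≈ 5.4855 half-lives elapsed in 102 days.
t½ = 102/5.4855 ≈ 18.595 days.

18.6 days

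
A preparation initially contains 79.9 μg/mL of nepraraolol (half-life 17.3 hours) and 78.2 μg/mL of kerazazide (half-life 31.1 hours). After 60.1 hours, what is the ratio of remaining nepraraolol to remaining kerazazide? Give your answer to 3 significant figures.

nepraraolol: 79.9 × (1/2)^(60.1/17.3) = 79.9 × (1/2)^3.474 ≈ 7.1907 μg/mL.
kerazazide: 78.2 × (1/2)^(60.1/31.1) = 78.2 × (1/2)^1.9325 ≈ 20.487 μg/mL.
Ratio ≈ 7.1907 / 20.487 ≈ 0.35099.

0.351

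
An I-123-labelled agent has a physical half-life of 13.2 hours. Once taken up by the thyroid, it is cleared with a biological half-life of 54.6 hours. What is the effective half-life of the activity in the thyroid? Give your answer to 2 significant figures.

11 hours

1/t_eff = 1/t_phys + 1/t_biol = 1/13.2 + 1/54.6 = 0.094073 per hour.
t_eff = 13.2 × 54.6 / (13.2 + 54.6) ≈ 10.63 hours.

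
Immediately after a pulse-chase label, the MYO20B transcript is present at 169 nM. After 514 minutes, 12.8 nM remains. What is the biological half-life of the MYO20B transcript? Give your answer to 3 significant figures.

138 minutes

A/A₀ = 12.8/169 ≈ 0.07574.
n = log₂(13.203) ≈ 3.7228 half-lives elapsed in 514 minutes.
t½ = 514/3.7228 ≈ 138.07 minutes.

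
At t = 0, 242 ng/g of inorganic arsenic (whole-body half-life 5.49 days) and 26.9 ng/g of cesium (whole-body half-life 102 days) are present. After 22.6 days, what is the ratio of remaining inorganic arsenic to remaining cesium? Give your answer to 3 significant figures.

0.605

inorganic arsenic: 242 × (1/2)^(22.6/5.49) = 242 × (1/2)^4.1166 ≈ 13.951 ng/g.
cesium: 26.9 × (1/2)^(22.6/102) = 26.9 × (1/2)^0.22157 ≈ 23.07 ng/g.
Ratio ≈ 13.951 / 23.07 ≈ 0.60471.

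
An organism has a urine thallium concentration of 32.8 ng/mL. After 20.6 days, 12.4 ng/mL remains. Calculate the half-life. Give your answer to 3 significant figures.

14.7 days

A/A₀ = 12.4/32.8 ≈ 0.37805.
n = log₂(2.6452) ≈ 1.4034 half-lives elapsed in 20.6 days.
t½ = 20.6/1.4034 ≈ 14.679 days.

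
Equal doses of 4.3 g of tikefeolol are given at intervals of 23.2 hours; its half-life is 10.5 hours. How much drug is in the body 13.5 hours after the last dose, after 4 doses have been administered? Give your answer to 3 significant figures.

2.25 g

The 4 doses were given 83.1, 59.9, 36.7, 13.5 hours ago.
Total = 4.3·(1/2)^(83.1/10.5) + 4.3·(1/2)^(59.9/10.5) + 4.3·(1/2)^(36.7/10.5) + 4.3·(1/2)^(13.5/10.5)
      = 0.017825 + 0.082445 + 0.38133 + 1.7637 ≈ 2.2453 g.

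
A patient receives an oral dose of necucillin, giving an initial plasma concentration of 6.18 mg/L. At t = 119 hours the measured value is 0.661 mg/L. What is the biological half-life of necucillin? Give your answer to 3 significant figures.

36.9 hours

A/A₀ = 0.661/6.18 ≈ 0.10696.
n = log₂(9.3495) ≈ 3.2249 half-lives elapsed in 119 hours.
t½ = 119/3.2249 ≈ 36.901 hours.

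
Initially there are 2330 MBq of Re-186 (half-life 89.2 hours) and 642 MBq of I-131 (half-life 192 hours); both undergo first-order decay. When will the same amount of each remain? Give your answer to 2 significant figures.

310 hours

Set 2330·(1/2)^(t/89.2) = 642·(1/2)^(t/192).
Taking log₂: log₂(2330/642) = t·(1/89.2 − 1/192).
log₂(3.6293) = 1.8597; 1/89.2 − 1/192 = 0.0060024.
t = 1.8597 / 0.0060024 ≈ 309.82 hours.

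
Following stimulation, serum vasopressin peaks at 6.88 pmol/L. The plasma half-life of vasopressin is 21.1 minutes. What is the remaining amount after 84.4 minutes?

Elapsed time is 4 half-lives (84.4/21.1).
Each half-life halves the amount: 6.88 × (1/2)^4 = 6.88/16 = 0.43 pmol/L.

0.43 pmol/L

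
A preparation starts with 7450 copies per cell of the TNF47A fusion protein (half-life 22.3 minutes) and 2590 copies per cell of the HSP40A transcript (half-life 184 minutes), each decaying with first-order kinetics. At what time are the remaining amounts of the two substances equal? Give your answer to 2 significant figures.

Set 7450·(1/2)^(t/22.3) = 2590·(1/2)^(t/184).
Taking log₂: log₂(7450/2590) = t·(1/22.3 − 1/184).
log₂(2.8764) = 1.5243; 1/22.3 − 1/184 = 0.039408.
t = 1.5243 / 0.039408 ≈ 38.679 minutes.

39 minutes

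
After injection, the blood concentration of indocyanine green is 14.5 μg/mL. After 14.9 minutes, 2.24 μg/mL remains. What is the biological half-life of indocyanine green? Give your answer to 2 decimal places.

A/A₀ = 2.24/14.5 ≈ 0.15448.
n = log₂(6.4732) ≈ 2.6945 half-lives elapsed in 14.9 minutes.
t½ = 14.9/2.6945 ≈ 5.5298 minutes.

5.53 minutes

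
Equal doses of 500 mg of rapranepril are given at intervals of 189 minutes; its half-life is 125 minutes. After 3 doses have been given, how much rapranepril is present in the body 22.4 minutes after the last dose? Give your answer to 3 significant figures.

651 mg

The 3 doses were given 400.4, 211.4, 22.4 minutes ago.
Total = 500·(1/2)^(400.4/125) + 500·(1/2)^(211.4/125) + 500·(1/2)^(22.4/125)
      = 54.289 + 154.83 + 441.6 ≈ 650.72 mg.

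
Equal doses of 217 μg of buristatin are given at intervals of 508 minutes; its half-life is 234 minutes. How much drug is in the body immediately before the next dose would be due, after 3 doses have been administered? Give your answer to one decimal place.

The 3 doses were given 1524, 1016, 508 minutes ago.
Total = 217·(1/2)^(1524/234) + 217·(1/2)^(1016/234) + 217·(1/2)^(508/234)
      = 2.3763 + 10.701 + 48.188 ≈ 61.266 μg.

61.3 μg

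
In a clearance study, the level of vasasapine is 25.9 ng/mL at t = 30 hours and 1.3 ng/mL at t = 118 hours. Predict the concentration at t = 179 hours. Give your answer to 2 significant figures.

0.16 ng/mL

Over Δt = 118 − 30 = 88 hours, the level fell by a factor of 25.9/1.3 ≈ 19.923.
n = log₂(19.923) ≈ 4.3164 half-lives, so t½ = 88/4.3164 ≈ 20.388 hours.
From t = 118 to t = 179: 1.3 × (1/2)^((179−118)/20.388) ≈ 0.1634 ng/mL.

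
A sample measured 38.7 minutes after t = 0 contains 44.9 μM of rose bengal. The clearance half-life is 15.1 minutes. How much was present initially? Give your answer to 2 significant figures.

270 μM

Number of half-lives elapsed: n = 38.7/15.1 ≈ 2.5629.
A₀ = A × 2^n = 44.9 × 2^2.5629 = 44.9 × 5.909 ≈ 265.31 μM.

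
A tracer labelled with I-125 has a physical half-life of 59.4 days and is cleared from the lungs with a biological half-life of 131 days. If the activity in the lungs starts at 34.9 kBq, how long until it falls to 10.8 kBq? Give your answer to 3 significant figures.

1/t_eff = 1/t_phys + 1/t_biol = 1/59.4 + 1/131 = 0.024469 per day.
t_eff = 59.4 × 131 / (59.4 + 131) ≈ 40.869 days.
n = log₂(34.9/10.8) ≈ 1.6922; t = 1.6922 × 40.869 ≈ 69.158 days.

69.2 days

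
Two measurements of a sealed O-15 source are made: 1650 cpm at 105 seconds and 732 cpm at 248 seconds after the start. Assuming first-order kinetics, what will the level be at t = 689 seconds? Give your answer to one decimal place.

Over Δt = 248 − 105 = 143 seconds, the level fell by a factor of 1650/732 ≈ 2.2541.
n = log₂(2.2541) ≈ 1.1726 half-lives, so t½ = 143/1.1726 ≈ 121.96 seconds.
From t = 248 to t = 689: 732 × (1/2)^((689−248)/121.96) ≈ 59.7 cpm.

59.7 cpm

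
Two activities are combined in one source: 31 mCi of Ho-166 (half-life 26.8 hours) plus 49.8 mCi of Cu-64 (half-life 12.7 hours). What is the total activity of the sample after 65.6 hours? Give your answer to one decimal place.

Ho-166: 31 × (1/2)^(65.6/26.8) = 31 × (1/2)^2.4478 ≈ 5.6821 mCi.
Cu-64: 49.8 × (1/2)^(65.6/12.7) = 49.8 × (1/2)^5.1654 ≈ 1.3877 mCi.
Total = 5.6821 + 1.3877 ≈ 7.0699 mCi.

7.1 mCi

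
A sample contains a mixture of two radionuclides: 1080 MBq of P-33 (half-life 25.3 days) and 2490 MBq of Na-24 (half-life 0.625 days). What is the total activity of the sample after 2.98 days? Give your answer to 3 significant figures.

P-33: 1080 × (1/2)^(2.98/25.3) = 1080 × (1/2)^0.11779 ≈ 995.33 MBq.
Na-24: 2490 × (1/2)^(2.98/0.625) = 2490 × (1/2)^4.768 ≈ 91.388 MBq.
Total = 995.33 + 91.388 ≈ 1086.7 MBq.

1090 MBq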